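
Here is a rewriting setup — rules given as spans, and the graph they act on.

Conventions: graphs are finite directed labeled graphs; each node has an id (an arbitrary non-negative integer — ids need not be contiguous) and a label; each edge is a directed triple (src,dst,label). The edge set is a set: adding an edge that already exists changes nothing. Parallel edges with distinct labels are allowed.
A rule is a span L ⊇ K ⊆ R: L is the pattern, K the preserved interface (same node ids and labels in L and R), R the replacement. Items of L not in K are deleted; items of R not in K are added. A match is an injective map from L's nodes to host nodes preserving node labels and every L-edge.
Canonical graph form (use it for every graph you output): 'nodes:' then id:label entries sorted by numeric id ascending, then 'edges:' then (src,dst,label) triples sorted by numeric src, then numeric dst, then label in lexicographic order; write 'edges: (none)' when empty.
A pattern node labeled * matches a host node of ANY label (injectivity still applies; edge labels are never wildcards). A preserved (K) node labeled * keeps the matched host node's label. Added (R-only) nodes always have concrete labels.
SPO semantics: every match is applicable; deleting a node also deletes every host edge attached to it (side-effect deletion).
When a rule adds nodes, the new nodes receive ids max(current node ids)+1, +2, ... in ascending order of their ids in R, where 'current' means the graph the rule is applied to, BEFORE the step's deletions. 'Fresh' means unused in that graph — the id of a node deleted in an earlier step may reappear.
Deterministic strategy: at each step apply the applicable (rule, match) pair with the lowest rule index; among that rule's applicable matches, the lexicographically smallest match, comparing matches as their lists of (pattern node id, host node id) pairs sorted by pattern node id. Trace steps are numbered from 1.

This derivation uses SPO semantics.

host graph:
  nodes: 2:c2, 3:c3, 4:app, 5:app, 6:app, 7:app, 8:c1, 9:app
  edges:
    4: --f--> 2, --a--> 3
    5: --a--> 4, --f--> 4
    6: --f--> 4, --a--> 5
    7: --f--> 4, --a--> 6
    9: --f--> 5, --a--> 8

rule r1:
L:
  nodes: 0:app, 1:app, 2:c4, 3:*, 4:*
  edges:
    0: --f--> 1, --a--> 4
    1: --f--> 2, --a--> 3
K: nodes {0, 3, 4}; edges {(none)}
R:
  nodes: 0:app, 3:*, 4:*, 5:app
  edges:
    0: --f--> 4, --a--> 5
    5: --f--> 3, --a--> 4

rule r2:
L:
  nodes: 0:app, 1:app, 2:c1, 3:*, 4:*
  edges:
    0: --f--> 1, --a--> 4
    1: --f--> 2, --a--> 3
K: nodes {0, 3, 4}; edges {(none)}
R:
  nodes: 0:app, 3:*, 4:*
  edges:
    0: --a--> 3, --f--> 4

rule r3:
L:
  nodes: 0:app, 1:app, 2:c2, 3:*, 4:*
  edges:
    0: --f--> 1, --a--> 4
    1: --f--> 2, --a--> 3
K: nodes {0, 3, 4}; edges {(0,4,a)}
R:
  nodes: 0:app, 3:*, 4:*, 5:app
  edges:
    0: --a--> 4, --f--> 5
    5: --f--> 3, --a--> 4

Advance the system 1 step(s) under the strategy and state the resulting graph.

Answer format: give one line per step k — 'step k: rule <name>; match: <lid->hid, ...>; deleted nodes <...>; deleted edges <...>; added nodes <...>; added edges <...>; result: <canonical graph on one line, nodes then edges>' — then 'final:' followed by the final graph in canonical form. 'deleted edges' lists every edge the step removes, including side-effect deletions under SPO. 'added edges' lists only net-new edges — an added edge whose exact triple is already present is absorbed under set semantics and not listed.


step 1: rule r3; match: 0->6, 1->4, 2->2, 3->3, 4->5; deleted nodes 2, 4; deleted edges (4,2,f); (4,3,a); (5,4,a); (5,4,f); (6,4,f); (7,4,f); added nodes 10; added edges (6,10,f); (10,3,f); (10,5,a); result: nodes: 3:c3, 5:app, 6:app, 7:app, 8:c1, 9:app, 10:app edges: (6,5,a); (6,10,f); (7,6,a); (9,5,f); (9,8,a); (10,3,f); (10,5,a)
final:
nodes: 3:c3, 5:app, 6:app, 7:app, 8:c1, 9:app, 10:app
edges: (6,5,a); (6,10,f); (7,6,a); (9,5,f); (9,8,a); (10,3,f); (10,5,a)


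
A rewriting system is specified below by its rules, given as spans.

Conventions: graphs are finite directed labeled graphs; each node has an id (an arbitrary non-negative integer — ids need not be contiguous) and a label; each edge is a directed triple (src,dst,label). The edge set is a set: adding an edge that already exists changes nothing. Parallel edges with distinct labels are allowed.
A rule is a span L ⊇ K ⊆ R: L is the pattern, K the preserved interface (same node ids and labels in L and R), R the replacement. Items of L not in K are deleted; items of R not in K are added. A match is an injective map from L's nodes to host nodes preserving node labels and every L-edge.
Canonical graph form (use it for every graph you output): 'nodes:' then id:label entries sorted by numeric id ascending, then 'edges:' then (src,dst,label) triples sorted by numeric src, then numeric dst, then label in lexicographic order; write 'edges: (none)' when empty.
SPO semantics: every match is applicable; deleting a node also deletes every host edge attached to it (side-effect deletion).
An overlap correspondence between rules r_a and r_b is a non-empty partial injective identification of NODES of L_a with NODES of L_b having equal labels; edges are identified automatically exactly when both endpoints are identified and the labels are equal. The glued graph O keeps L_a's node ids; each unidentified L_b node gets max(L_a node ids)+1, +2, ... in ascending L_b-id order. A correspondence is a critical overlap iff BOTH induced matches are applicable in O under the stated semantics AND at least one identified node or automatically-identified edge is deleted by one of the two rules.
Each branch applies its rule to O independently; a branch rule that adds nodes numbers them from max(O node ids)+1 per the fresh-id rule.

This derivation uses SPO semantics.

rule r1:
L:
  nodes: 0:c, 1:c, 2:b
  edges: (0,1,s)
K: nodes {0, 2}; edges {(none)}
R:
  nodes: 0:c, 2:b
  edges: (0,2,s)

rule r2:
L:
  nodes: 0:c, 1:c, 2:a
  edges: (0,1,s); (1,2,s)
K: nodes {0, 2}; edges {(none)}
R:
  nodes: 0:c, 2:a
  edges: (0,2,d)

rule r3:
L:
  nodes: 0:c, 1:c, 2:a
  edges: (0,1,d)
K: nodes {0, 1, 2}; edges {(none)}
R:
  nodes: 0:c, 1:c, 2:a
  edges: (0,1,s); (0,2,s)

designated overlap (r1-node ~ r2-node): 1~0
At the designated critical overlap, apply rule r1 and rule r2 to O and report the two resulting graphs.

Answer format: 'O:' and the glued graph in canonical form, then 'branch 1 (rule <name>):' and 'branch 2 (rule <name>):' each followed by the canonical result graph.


O:
nodes: 0:c, 1:c, 2:b, 3:c, 4:a
edges: (0,1,s); (1,3,s); (3,4,s)
branch 1 (rule r1):
nodes: 0:c, 2:b, 3:c, 4:a
edges: (0,2,s); (3,4,s)
branch 2 (rule r2):
nodes: 0:c, 1:c, 2:b, 4:a
edges: (0,1,s); (1,4,d)


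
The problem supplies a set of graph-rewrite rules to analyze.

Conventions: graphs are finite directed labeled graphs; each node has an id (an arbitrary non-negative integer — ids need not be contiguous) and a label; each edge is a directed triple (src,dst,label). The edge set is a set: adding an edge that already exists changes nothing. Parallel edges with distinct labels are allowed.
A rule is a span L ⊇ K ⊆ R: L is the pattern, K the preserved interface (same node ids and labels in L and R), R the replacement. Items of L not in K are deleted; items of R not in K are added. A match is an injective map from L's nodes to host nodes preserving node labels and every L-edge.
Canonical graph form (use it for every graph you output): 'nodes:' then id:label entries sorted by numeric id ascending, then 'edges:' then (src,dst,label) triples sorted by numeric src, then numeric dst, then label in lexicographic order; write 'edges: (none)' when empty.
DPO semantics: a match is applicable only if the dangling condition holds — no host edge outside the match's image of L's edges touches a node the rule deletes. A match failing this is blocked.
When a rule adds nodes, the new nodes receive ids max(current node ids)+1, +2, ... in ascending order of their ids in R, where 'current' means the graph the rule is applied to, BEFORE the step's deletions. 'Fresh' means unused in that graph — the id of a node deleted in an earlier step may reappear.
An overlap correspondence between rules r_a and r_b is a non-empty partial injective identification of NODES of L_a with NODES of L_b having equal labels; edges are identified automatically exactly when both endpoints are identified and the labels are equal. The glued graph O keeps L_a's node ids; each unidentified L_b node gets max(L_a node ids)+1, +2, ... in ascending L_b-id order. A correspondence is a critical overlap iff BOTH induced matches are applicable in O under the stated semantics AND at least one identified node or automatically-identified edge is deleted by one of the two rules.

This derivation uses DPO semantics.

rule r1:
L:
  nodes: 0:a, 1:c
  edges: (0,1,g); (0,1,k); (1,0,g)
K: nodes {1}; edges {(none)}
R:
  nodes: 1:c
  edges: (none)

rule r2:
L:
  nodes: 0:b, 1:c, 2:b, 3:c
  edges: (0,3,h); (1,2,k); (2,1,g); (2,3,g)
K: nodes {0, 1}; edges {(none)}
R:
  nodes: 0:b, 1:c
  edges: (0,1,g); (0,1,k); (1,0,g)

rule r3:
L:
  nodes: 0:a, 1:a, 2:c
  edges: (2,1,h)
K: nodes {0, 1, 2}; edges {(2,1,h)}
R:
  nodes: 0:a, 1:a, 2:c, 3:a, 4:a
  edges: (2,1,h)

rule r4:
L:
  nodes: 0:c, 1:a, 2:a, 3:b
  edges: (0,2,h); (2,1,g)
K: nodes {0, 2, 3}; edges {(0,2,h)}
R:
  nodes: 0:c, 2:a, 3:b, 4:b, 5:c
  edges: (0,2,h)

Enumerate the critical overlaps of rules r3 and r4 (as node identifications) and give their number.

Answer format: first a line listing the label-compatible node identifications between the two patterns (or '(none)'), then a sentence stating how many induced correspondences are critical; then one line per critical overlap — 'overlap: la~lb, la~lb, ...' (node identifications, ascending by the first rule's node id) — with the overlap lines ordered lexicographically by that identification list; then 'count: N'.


label-compatible node identifications between L(r3) and L(r4): 0~1, 0~2, 1~1, 1~2, 2~0
4 of the induced correspondences are critical overlaps of r3 and r4.
overlap: 0~1
overlap: 0~1, 1~2
overlap: 0~1, 1~2, 2~0
overlap: 0~1, 2~0
count: 4


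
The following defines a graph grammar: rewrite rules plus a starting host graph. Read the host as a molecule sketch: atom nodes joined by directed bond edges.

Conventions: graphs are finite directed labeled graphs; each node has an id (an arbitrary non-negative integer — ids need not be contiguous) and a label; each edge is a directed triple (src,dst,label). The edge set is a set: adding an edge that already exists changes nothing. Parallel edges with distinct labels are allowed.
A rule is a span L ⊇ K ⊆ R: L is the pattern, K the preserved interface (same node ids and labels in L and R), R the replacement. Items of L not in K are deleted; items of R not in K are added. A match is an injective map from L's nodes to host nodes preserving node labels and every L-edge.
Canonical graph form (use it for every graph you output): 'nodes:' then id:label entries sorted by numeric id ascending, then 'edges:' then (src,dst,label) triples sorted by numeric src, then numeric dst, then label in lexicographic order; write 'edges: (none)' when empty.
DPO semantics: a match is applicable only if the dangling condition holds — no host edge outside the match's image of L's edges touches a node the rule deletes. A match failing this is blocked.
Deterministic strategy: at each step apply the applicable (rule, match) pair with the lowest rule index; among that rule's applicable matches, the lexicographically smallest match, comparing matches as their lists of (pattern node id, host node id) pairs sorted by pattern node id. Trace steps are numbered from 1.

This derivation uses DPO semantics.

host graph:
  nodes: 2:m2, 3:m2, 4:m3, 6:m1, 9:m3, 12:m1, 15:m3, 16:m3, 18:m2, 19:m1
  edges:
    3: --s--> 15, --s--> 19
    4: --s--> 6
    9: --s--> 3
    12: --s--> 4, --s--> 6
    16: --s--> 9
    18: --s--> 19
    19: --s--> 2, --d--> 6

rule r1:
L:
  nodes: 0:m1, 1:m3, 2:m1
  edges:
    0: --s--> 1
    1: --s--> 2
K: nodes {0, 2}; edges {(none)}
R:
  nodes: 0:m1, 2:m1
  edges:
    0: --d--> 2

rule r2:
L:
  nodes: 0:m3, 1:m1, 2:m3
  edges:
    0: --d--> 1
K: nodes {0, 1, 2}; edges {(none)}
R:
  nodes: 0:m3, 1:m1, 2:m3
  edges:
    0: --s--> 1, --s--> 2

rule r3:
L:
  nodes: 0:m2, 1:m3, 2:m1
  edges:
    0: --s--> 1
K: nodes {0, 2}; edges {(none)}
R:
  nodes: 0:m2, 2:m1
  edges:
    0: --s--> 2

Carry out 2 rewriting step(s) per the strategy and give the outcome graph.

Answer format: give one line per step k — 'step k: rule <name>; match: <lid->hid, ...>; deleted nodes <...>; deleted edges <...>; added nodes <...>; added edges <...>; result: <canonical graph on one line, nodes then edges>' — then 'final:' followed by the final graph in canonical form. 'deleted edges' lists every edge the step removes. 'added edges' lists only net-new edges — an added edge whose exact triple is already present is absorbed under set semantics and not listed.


step 1: rule r1; match: 0->12, 1->4, 2->6; deleted nodes 4; deleted edges (4,6,s); (12,4,s); added nodes (none); added edges (12,6,d); result: nodes: 2:m2, 3:m2, 6:m1, 9:m3, 12:m1, 15:m3, 16:m3, 18:m2, 19:m1 edges: (3,15,s); (3,19,s); (9,3,s); (12,6,d); (12,6,s); (16,9,s); (18,19,s); (19,2,s); (19,6,d)
step 2: rule r3; match: 0->3, 1->15, 2->6; deleted nodes 15; deleted edges (3,15,s); added nodes (none); added edges (3,6,s); result: nodes: 2:m2, 3:m2, 6:m1, 9:m3, 12:m1, 16:m3, 18:m2, 19:m1 edges: (3,6,s); (3,19,s); (9,3,s); (12,6,d); (12,6,s); (16,9,s); (18,19,s); (19,2,s); (19,6,d)
final:
nodes: 2:m2, 3:m2, 6:m1, 9:m3, 12:m1, 16:m3, 18:m2, 19:m1
edges: (3,6,s); (3,19,s); (9,3,s); (12,6,d); (12,6,s); (16,9,s); (18,19,s); (19,2,s); (19,6,d)


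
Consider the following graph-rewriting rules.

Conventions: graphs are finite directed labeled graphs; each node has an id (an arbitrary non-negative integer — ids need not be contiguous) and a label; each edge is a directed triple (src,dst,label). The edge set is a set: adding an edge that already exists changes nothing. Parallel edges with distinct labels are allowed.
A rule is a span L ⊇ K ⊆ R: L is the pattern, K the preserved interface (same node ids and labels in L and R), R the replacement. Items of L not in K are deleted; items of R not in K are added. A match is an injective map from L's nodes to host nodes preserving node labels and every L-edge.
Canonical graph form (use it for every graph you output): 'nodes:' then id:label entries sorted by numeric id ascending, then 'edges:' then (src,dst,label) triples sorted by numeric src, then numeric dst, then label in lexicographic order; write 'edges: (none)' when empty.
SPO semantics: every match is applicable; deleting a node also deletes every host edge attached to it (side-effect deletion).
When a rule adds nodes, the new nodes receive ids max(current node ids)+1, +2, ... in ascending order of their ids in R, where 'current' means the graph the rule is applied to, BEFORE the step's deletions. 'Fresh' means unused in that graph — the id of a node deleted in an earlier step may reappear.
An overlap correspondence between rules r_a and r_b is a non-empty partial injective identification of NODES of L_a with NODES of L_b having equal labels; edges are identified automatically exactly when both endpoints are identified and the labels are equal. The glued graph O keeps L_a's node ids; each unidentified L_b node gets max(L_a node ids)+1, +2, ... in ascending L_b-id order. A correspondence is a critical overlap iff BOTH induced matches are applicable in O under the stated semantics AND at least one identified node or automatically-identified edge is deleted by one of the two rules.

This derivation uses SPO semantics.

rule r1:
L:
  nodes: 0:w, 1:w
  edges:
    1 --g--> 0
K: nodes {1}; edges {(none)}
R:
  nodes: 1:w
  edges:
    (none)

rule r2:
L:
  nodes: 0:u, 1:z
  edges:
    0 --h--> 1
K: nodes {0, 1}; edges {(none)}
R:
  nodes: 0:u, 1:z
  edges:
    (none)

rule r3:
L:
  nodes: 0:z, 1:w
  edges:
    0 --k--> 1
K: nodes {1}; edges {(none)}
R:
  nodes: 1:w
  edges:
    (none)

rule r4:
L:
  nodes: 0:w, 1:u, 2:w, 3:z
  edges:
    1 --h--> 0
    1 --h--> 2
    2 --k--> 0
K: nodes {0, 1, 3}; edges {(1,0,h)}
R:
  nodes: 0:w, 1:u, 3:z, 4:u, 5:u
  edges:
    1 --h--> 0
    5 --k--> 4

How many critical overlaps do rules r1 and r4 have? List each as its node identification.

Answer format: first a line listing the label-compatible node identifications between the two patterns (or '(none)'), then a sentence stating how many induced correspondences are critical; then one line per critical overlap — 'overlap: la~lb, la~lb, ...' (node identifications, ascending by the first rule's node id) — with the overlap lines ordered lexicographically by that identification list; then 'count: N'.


label-compatible node identifications between L(r1) and L(r4): 0~0, 0~2, 1~0, 1~2
5 of the induced correspondences are critical overlaps of r1 and r4.
overlap: 0~0
overlap: 0~0, 1~2
overlap: 0~2
overlap: 0~2, 1~0
overlap: 1~2
count: 5


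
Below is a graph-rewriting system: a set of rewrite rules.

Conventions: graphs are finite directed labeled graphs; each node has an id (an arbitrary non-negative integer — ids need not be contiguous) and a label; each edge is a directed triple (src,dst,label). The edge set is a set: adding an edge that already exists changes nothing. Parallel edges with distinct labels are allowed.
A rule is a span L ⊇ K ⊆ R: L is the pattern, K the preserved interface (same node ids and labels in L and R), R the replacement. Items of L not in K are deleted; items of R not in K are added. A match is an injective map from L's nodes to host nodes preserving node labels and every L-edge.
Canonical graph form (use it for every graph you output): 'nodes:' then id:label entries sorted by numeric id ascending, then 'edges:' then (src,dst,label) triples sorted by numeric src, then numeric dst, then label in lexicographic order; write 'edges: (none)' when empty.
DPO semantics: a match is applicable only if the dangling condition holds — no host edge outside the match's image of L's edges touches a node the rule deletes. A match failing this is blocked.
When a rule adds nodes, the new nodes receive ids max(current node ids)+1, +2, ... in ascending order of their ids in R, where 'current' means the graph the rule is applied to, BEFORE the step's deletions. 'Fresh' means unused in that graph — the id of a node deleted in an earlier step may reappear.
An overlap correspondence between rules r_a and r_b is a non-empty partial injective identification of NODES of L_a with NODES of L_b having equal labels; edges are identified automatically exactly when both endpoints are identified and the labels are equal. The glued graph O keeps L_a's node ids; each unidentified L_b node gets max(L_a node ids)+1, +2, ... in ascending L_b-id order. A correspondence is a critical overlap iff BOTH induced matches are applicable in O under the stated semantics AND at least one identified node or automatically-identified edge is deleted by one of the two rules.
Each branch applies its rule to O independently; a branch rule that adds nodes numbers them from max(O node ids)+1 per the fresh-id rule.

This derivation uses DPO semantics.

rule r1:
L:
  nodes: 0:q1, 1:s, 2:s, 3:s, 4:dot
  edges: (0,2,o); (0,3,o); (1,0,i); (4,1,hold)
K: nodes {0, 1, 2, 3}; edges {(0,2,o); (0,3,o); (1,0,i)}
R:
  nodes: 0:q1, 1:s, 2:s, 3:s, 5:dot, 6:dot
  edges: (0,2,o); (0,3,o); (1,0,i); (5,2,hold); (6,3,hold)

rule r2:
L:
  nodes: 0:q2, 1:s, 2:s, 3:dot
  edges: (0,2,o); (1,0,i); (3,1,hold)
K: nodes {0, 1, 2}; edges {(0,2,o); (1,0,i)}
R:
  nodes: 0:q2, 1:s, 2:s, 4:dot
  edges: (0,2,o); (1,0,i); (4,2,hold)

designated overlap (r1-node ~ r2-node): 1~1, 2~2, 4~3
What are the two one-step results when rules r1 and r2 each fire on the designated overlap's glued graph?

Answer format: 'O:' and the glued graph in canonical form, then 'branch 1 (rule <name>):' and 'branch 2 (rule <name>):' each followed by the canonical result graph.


O:
nodes: 0:q1, 1:s, 2:s, 3:s, 4:dot, 5:q2
edges: (0,2,o); (0,3,o); (1,0,i); (1,5,i); (4,1,hold); (5,2,o)
branch 1 (rule r1):
nodes: 0:q1, 1:s, 2:s, 3:s, 5:q2, 6:dot, 7:dot
edges: (0,2,o); (0,3,o); (1,0,i); (1,5,i); (5,2,o); (6,2,hold); (7,3,hold)
branch 2 (rule r2):
nodes: 0:q1, 1:s, 2:s, 3:s, 5:q2, 6:dot
edges: (0,2,o); (0,3,o); (1,0,i); (1,5,i); (5,2,o); (6,2,hold)


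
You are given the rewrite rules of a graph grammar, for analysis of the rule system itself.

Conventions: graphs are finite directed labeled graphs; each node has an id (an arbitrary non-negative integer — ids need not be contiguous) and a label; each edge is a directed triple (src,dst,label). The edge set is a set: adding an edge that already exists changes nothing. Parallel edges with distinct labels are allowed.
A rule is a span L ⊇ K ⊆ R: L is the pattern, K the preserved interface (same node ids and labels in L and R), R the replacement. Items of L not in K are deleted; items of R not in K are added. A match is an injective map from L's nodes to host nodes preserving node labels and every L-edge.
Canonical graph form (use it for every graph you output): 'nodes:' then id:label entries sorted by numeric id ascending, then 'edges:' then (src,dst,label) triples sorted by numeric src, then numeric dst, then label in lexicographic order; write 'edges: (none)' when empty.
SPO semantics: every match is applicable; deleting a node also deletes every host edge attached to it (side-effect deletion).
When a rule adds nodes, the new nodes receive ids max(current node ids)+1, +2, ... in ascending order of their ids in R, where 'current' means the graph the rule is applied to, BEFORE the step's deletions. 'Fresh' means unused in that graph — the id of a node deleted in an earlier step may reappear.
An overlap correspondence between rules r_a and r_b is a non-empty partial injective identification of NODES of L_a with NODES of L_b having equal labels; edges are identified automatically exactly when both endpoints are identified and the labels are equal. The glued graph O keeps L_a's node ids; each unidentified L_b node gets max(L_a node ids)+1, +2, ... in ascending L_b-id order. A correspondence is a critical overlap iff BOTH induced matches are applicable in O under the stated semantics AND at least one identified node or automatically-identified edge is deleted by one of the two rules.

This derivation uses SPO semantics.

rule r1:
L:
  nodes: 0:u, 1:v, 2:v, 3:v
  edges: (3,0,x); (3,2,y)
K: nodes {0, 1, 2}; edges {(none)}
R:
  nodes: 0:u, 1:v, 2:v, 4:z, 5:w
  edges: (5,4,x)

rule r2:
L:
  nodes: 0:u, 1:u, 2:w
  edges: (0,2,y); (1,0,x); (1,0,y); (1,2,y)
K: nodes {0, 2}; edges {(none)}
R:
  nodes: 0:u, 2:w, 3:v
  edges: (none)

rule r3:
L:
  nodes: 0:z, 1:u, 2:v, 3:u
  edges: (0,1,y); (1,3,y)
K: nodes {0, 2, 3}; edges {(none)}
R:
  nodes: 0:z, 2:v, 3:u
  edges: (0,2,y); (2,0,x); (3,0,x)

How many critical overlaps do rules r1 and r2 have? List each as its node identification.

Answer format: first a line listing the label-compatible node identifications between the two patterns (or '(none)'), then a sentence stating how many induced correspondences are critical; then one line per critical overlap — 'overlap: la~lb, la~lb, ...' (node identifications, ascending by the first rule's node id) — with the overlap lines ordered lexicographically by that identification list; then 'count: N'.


label-compatible node identifications between L(r1) and L(r2): 0~0, 0~1
1 of the induced correspondences is a critical overlap of r1 and r2.
overlap: 0~1
count: 1


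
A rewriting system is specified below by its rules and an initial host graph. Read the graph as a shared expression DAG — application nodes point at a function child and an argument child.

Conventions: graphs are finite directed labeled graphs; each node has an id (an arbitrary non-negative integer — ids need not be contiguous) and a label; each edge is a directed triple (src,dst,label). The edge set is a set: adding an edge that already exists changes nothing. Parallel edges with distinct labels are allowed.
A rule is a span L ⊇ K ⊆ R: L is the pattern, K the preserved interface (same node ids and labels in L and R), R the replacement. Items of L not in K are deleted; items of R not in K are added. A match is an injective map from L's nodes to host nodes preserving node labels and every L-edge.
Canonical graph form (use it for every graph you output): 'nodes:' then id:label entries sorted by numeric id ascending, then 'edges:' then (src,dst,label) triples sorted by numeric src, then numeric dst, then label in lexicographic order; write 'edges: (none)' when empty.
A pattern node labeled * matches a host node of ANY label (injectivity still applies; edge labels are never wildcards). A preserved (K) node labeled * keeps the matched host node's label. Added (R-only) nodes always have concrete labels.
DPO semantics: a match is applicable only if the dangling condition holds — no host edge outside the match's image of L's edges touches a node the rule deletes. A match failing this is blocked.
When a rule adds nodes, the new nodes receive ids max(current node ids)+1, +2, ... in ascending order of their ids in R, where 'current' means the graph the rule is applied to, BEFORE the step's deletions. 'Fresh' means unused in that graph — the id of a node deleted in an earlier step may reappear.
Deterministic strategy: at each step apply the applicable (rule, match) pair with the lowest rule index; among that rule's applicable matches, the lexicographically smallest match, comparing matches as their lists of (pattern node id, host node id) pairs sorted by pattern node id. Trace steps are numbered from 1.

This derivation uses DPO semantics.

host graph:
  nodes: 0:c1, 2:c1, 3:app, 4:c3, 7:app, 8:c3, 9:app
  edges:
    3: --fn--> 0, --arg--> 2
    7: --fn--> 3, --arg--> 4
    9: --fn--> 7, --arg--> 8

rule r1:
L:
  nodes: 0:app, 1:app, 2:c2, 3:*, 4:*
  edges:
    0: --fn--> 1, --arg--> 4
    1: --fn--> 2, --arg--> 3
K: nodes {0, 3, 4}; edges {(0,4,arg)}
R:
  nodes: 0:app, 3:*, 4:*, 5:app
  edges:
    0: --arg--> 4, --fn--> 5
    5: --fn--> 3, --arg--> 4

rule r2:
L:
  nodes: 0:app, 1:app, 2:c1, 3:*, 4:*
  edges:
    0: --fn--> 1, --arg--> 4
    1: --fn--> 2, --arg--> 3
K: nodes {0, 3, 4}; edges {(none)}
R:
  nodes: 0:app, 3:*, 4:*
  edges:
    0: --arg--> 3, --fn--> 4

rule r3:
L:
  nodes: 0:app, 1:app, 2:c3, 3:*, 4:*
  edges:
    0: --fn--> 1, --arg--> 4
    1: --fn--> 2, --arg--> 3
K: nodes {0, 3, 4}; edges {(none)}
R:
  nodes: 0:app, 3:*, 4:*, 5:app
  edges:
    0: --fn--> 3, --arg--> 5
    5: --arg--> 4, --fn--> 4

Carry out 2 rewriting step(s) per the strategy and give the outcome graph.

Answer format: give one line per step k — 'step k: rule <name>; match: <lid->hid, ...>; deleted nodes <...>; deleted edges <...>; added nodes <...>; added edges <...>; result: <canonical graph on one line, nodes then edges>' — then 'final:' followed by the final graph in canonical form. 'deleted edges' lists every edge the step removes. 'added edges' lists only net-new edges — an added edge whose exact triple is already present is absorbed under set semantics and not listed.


step 1: rule r2; match: 0->7, 1->3, 2->0, 3->2, 4->4; deleted nodes 0, 3; deleted edges (3,0,fn); (3,2,arg); (7,3,fn); (7,4,arg); added nodes (none); added edges (7,2,arg); (7,4,fn); result: nodes: 2:c1, 4:c3, 7:app, 8:c3, 9:app edges: (7,2,arg); (7,4,fn); (9,7,fn); (9,8,arg)
step 2: rule r3; match: 0->9, 1->7, 2->4, 3->2, 4->8; deleted nodes 4, 7; deleted edges (7,2,arg); (7,4,fn); (9,7,fn); (9,8,arg); added nodes 10; added edges (9,2,fn); (9,10,arg); (10,8,arg); (10,8,fn); result: nodes: 2:c1, 8:c3, 9:app, 10:app edges: (9,2,fn); (9,10,arg); (10,8,arg); (10,8,fn)
final:
nodes: 2:c1, 8:c3, 9:app, 10:app
edges: (9,2,fn); (9,10,arg); (10,8,arg); (10,8,fn)


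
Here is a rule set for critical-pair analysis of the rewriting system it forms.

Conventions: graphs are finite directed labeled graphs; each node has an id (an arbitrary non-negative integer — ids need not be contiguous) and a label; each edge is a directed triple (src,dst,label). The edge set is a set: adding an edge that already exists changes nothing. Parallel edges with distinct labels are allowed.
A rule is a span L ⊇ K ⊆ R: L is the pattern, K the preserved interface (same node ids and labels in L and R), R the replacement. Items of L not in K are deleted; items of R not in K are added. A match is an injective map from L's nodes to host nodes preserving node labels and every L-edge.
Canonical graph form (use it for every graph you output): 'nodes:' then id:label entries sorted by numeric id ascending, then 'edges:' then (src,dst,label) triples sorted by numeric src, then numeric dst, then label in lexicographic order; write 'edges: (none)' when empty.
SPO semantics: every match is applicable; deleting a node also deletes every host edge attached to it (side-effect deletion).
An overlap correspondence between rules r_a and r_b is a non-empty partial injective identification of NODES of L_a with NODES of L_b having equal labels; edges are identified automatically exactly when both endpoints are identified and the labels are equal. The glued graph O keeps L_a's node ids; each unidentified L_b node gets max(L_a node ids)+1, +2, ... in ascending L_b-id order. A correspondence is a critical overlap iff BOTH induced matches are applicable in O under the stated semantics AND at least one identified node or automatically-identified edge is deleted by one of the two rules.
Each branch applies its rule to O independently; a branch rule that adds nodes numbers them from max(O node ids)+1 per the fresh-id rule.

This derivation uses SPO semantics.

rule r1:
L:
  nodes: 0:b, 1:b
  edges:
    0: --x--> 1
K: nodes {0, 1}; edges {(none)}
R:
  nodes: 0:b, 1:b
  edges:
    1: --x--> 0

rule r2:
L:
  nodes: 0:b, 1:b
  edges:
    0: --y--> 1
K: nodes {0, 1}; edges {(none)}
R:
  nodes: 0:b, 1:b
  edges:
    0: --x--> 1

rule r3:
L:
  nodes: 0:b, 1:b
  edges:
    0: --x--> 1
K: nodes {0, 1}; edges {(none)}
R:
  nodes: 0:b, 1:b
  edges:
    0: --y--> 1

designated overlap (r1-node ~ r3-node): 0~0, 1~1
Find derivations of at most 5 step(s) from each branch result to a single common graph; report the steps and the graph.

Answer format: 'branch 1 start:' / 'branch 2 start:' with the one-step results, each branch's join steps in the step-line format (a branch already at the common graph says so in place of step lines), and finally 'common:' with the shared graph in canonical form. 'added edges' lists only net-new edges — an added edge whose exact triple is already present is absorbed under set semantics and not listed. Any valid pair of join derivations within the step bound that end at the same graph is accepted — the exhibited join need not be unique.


branch 1 start:
nodes: 0:b, 1:b
edges: (1,0,x)
branch 2 start:
nodes: 0:b, 1:b
edges: (0,1,y)
branch 1 step 1: rule r1; match: 0->1, 1->0; deleted nodes (none); deleted edges (1,0,x); added nodes (none); added edges (0,1,x); result: nodes: 0:b, 1:b edges: (0,1,x)
branch 2 step 1: rule r2; match: 0->0, 1->1; deleted nodes (none); deleted edges (0,1,y); added nodes (none); added edges (0,1,x); result: nodes: 0:b, 1:b edges: (0,1,x)
common:
nodes: 0:b, 1:b
edges: (0,1,x)


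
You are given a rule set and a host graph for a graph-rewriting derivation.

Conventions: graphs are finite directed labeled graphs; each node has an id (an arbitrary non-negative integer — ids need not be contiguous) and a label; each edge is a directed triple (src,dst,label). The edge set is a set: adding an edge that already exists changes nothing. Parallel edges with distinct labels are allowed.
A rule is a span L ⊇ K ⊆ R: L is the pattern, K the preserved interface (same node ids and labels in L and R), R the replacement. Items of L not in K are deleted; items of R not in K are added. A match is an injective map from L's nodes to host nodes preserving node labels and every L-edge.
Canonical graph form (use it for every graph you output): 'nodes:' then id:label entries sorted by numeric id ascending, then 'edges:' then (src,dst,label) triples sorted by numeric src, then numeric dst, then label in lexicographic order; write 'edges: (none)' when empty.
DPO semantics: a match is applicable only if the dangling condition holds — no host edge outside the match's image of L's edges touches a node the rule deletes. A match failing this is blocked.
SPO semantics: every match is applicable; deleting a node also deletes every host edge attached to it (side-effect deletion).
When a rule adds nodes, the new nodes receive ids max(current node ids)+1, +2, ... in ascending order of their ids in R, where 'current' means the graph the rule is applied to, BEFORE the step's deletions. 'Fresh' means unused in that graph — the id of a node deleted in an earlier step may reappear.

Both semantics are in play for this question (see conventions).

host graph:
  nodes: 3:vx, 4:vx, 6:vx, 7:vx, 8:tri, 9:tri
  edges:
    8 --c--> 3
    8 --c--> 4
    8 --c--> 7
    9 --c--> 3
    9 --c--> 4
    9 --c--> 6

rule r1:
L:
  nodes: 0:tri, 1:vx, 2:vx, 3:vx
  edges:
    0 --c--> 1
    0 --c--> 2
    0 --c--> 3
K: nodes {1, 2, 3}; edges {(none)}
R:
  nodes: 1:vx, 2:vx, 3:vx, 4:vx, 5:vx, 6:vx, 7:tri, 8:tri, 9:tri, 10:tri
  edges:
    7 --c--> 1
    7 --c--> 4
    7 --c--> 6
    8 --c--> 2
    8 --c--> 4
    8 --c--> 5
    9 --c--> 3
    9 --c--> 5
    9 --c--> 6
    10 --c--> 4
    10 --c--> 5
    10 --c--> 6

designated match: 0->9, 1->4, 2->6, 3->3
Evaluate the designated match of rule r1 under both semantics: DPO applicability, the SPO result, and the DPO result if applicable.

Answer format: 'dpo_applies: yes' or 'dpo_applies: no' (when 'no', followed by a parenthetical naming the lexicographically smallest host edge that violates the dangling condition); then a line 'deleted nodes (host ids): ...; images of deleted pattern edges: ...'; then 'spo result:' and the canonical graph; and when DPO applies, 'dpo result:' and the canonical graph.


dpo_applies: yes
deleted nodes (host ids): 9; images of deleted pattern edges: (9,3,c); (9,4,c); (9,6,c)
spo result:
nodes: 3:vx, 4:vx, 6:vx, 7:vx, 8:tri, 10:vx, 11:vx, 12:vx, 13:tri, 14:tri, 15:tri, 16:tri
edges: (8,3,c); (8,4,c); (8,7,c); (13,4,c); (13,10,c); (13,12,c); (14,6,c); (14,10,c); (14,11,c); (15,3,c); (15,11,c); (15,12,c); (16,10,c); (16,11,c); (16,12,c)
dpo result:
nodes: 3:vx, 4:vx, 6:vx, 7:vx, 8:tri, 10:vx, 11:vx, 12:vx, 13:tri, 14:tri, 15:tri, 16:tri
edges: (8,3,c); (8,4,c); (8,7,c); (13,4,c); (13,10,c); (13,12,c); (14,6,c); (14,10,c); (14,11,c); (15,3,c); (15,11,c); (15,12,c); (16,10,c); (16,11,c); (16,12,c)


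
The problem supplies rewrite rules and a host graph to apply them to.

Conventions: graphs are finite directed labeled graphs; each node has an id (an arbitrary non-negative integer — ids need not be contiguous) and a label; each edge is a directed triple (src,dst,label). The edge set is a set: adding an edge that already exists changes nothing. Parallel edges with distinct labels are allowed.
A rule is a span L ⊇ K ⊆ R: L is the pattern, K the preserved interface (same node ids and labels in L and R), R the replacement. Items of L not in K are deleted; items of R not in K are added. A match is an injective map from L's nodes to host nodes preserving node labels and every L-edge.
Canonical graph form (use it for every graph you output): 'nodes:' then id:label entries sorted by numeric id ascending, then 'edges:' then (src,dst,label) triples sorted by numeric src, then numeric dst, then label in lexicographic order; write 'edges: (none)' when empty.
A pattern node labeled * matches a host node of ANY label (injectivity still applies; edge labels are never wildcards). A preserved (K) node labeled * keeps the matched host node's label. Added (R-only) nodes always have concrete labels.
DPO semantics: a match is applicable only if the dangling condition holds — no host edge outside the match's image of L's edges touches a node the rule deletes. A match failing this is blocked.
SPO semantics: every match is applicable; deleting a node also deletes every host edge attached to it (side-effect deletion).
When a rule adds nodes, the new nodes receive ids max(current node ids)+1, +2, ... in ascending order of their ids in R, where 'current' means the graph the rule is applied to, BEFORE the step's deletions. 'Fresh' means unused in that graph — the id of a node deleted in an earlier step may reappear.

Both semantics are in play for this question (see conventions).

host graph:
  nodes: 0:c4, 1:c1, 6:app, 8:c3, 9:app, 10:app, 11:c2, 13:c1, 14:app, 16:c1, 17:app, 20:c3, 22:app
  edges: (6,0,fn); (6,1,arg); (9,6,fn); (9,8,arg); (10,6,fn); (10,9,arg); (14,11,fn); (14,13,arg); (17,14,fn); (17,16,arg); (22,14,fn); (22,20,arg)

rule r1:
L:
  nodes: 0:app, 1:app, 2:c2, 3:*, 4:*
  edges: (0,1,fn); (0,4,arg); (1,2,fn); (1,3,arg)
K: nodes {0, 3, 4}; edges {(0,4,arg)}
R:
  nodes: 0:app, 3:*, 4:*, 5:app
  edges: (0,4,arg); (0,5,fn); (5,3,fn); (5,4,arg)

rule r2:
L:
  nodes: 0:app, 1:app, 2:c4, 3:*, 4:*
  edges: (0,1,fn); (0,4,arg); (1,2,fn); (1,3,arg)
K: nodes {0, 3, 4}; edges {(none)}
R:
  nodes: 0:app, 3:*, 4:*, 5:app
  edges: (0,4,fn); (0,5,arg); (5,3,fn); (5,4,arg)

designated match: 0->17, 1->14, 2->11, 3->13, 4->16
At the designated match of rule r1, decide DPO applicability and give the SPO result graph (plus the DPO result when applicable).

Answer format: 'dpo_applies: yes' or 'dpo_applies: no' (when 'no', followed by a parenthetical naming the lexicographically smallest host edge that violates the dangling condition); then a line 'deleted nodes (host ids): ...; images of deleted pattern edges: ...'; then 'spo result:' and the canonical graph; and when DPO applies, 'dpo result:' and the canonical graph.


dpo_applies: no
(the rule deletes node 14, which keeps host edge (22,14,fn) outside the match image — the dangling condition fails, DPO blocks; SPO proceeds and side-deletes such edges)
deleted nodes (host ids): 11, 14; images of deleted pattern edges: (14,11,fn); (14,13,arg); (17,14,fn)
spo result:
nodes: 0:c4, 1:c1, 6:app, 8:c3, 9:app, 10:app, 13:c1, 16:c1, 17:app, 20:c3, 22:app, 23:app
edges: (6,0,fn); (6,1,arg); (9,6,fn); (9,8,arg); (10,6,fn); (10,9,arg); (17,16,arg); (17,23,fn); (22,20,arg); (23,13,fn); (23,16,arg)


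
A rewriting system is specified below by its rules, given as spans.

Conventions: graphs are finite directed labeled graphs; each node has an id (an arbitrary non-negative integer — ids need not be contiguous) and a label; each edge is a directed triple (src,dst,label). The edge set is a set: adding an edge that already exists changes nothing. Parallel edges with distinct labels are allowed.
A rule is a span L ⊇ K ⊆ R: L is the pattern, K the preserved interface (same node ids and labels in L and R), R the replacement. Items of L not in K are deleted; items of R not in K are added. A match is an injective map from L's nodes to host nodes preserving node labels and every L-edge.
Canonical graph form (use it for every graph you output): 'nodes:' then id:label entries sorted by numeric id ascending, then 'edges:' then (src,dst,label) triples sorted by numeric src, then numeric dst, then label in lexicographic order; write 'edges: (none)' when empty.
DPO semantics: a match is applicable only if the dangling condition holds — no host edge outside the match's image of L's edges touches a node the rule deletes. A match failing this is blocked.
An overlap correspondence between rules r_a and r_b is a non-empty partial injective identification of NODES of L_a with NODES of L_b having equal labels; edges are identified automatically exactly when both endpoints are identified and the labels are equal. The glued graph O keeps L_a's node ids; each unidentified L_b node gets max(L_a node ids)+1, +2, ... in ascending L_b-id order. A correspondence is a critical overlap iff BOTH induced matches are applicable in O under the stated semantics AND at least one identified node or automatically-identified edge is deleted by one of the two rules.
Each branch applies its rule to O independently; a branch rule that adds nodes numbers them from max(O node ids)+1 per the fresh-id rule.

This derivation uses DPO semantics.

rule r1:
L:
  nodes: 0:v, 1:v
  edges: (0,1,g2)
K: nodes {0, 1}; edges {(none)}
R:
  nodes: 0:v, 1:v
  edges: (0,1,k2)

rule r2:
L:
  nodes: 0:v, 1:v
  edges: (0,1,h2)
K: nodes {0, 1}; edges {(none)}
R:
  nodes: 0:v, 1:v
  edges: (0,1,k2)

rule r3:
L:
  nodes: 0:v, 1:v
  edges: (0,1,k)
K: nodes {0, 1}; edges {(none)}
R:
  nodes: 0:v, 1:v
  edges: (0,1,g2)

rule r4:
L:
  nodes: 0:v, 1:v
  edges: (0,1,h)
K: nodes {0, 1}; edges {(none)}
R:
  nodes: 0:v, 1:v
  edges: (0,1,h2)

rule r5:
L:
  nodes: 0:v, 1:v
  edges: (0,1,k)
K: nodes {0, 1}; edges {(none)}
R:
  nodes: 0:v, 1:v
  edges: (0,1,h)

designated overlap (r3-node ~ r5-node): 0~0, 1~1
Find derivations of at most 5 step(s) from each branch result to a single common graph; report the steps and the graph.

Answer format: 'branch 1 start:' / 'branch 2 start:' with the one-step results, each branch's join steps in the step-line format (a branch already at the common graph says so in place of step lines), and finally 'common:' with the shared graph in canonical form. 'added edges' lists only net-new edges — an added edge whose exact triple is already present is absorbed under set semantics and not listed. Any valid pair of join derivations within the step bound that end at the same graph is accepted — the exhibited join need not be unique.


branch 1 start:
nodes: 0:v, 1:v
edges: (0,1,g2)
branch 2 start:
nodes: 0:v, 1:v
edges: (0,1,h)
branch 1 step 1: rule r1; match: 0->0, 1->1; deleted nodes (none); deleted edges (0,1,g2); added nodes (none); added edges (0,1,k2); result: nodes: 0:v, 1:v edges: (0,1,k2)
branch 2 step 1: rule r4; match: 0->0, 1->1; deleted nodes (none); deleted edges (0,1,h); added nodes (none); added edges (0,1,h2); result: nodes: 0:v, 1:v edges: (0,1,h2)
branch 2 step 2: rule r2; match: 0->0, 1->1; deleted nodes (none); deleted edges (0,1,h2); added nodes (none); added edges (0,1,k2); result: nodes: 0:v, 1:v edges: (0,1,k2)
common:
nodes: 0:v, 1:v
edges: (0,1,k2)
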